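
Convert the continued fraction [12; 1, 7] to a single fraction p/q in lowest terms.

Using pₖ = aₖpₖ₋₁ + pₖ₋₂ and qₖ = aₖqₖ₋₁ + qₖ₋₂:
  k=0: a=12, p=12, q=1
  k=1: a=1, p=13, q=1
  k=2: a=7, p=103, q=8

103/8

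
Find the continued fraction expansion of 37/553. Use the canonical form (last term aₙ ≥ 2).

37 = 0·553 + 37
553 = 14·37 + 35
37 = 1·35 + 2
35 = 17·2 + 1
2 = 2·1 + 0  (stop)
So 37/553 = [0; 14, 1, 17, 2].

[0; 14, 1, 17, 2]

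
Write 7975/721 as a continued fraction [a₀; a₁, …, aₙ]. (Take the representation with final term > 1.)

7975 = 11·721 + 44
721 = 16·44 + 17
44 = 2·17 + 10
17 = 1·10 + 7
10 = 1·7 + 3
7 = 2·3 + 1
3 = 3·1 + 0  (stop)
So 7975/721 = [11; 16, 2, 1, 1, 2, 3].

[11; 16, 2, 1, 1, 2, 3]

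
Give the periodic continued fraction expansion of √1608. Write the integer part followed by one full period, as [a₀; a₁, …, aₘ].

a₀ = ⌊√1608⌋ = 40.

[40; 10, 80]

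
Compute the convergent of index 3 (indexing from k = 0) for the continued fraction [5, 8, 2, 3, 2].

302/59

Using pₖ = aₖpₖ₋₁ + pₖ₋₂, qₖ = aₖqₖ₋₁ + qₖ₋₂ (with p₋₁=1, p₋₂=0, q₋₁=0, q₋₂=1):
  k=0: a=5, p=5, q=1
  k=1: a=8, p=41, q=8
  k=2: a=2, p=87, q=17
  k=3: a=3, p=302, q=59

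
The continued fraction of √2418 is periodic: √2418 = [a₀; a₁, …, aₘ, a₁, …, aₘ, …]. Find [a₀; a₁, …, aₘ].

[49; 5, 1, 3, 2, 3, 1, 5, 98]

a₀ = ⌊√2418⌋ = 49.
With m₀=0, d₀=1 and mₖ₊₁ = dₖaₖ − mₖ, dₖ₊₁ = (n − mₖ₊₁²)/dₖ, aₖ₊₁ = ⌊(a₀+mₖ₊₁)/dₖ₊₁⌋:
  k=1: m=49, d=17, a=5
  k=2: m=36, d=66, a=1
  k=3: m=30, d=23, a=3
  k=4: m=39, d=39, a=2
  k=5: m=39, d=23, a=3
  k=6: m=30, d=66, a=1
  k=7: m=36, d=17, a=5
  k=8: m=49, d=1, a=98
d=1 and a=2a₀=98 at k=8, so the next step gives (m, d) = (49, 17) again — its k=1 value — and the period has length 8.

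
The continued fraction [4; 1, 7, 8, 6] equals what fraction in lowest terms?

Using pₖ = aₖpₖ₋₁ + pₖ₋₂ and qₖ = aₖqₖ₋₁ + qₖ₋₂:
  k=0: a=4, p=4, q=1
  k=1: a=1, p=5, q=1
  k=2: a=7, p=39, q=8
  k=3: a=8, p=317, q=65
  k=4: a=6, p=1941, q=398

1941/398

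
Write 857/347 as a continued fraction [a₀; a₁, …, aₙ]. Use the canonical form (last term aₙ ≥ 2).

[2; 2, 7, 1, 3, 5]

857 = 2·347 + 163
347 = 2·163 + 21
163 = 7·21 + 16
21 = 1·16 + 5
16 = 3·5 + 1
5 = 5·1 + 0  (stop)
So 857/347 = [2; 2, 7, 1, 3, 5].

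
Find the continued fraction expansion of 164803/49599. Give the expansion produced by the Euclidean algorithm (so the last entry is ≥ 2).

164803 = 3*49599 + 16006
49599 = 3*16006 + 1581
16006 = 10*1581 + 196
1581 = 8*196 + 13
196 = 15*13 + 1
13 = 13*1 + 0  (stop)
So 164803/49599 = [3; 3, 10, 8, 15, 13].

[3; 3, 10, 8, 15, 13]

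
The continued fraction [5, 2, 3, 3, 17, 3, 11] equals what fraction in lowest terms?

74917/13785

Fold from the inside: start with 11/1.
  3 + 1/11 = 34/11
  17 + 11/34 = 589/34
  3 + 34/589 = 1801/589
  3 + 589/1801 = 5992/1801
  2 + 1801/5992 = 13785/5992
  5 + 5992/13785 = 74917/13785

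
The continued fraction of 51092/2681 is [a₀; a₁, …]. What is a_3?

1

51092 = 19·2681 + 153   →  a_0 = 19
2681 = 17·153 + 80   →  a_1 = 17
153 = 1·80 + 73   →  a_2 = 1
80 = 1·73 + 7   →  a_3 = 1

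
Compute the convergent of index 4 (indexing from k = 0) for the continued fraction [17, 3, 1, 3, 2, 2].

Using pₖ = aₖpₖ₋₁ + pₖ₋₂, qₖ = aₖqₖ₋₁ + qₖ₋₂ (with p₋₁=1, p₋₂=0, q₋₁=0, q₋₂=1):
  k=0: a=17, p=17, q=1
  k=1: a=3, p=52, q=3
  k=2: a=1, p=69, q=4
  k=3: a=3, p=259, q=15
  k=4: a=2, p=587, q=34

587/34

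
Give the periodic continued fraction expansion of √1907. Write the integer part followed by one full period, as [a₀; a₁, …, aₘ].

[43; 1, 2, 43, 2, 1, 86]

a₀ = ⌊√1907⌋ = 43.
With m₀=0, d₀=1 and mₖ₊₁ = dₖaₖ − mₖ, dₖ₊₁ = (n − mₖ₊₁²)/dₖ, aₖ₊₁ = ⌊(a₀+mₖ₊₁)/dₖ₊₁⌋:
  k=1: m=43, d=58, a=1
  k=2: m=15, d=29, a=2
  k=3: m=43, d=2, a=43
  k=4: m=43, d=29, a=2
  k=5: m=15, d=58, a=1
  k=6: m=43, d=1, a=86
d=1 and a=2a₀=86 at k=6, so the next step gives (m, d) = (43, 58) again — its k=1 value — and the period has length 6.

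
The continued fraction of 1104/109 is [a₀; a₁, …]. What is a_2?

1

1104 = 10·109 + 14   →  a_0 = 10
109 = 7·14 + 11   →  a_1 = 7
14 = 1·11 + 3   →  a_2 = 1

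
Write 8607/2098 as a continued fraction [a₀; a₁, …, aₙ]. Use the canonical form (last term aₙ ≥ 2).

8607 = 4·2098 + 215
2098 = 9·215 + 163
215 = 1·163 + 52
163 = 3·52 + 7
52 = 7·7 + 3
7 = 2·3 + 1
3 = 3·1 + 0  (stop)
So 8607/2098 = [4; 9, 1, 3, 7, 2, 3].

[4; 9, 1, 3, 7, 2, 3]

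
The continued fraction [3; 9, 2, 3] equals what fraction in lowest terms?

205/66

Using pₖ = aₖpₖ₋₁ + pₖ₋₂ and qₖ = aₖqₖ₋₁ + qₖ₋₂:
  k=0: a=3, p=3, q=1
  k=1: a=9, p=28, q=9
  k=2: a=2, p=59, q=19
  k=3: a=3, p=205, q=66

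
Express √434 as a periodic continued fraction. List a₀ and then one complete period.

[20; 1, 4, 1, 40]

a₀ = ⌊√434⌋ = 20.
With m₀=0, d₀=1 and mₖ₊₁ = dₖaₖ − mₖ, dₖ₊₁ = (n − mₖ₊₁²)/dₖ, aₖ₊₁ = ⌊(a₀+mₖ₊₁)/dₖ₊₁⌋:
  k=1: m=20, d=34, a=1
  k=2: m=14, d=7, a=4
  k=3: m=14, d=34, a=1
  k=4: m=20, d=1, a=40
d=1 and a=2a₀=40 at k=4, so the next step gives (m, d) = (20, 34) again — its k=1 value — and the period has length 4.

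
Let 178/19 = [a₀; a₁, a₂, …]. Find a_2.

178 = 9·19 + 7   →  a_0 = 9
19 = 2·7 + 5   →  a_1 = 2
7 = 1·5 + 2   →  a_2 = 1

1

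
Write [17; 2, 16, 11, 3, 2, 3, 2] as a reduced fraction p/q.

Using pₖ = aₖpₖ₋₁ + pₖ₋₂ and qₖ = aₖqₖ₋₁ + qₖ₋₂:
  k=0: a=17, p=17, q=1
  k=1: a=2, p=35, q=2
  k=2: a=16, p=577, q=33
  k=3: a=11, p=6382, q=365
  k=4: a=3, p=19723, q=1128
  k=5: a=2, p=45828, q=2621
  k=6: a=3, p=157207, q=8991
  k=7: a=2, p=360242, q=20603

360242/20603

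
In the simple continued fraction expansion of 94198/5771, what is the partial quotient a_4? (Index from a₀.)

2

94198 = 16·5771 + 1862   →  a_0 = 16
5771 = 3·1862 + 185   →  a_1 = 3
1862 = 10·185 + 12   →  a_2 = 10
185 = 15·12 + 5   →  a_3 = 15
12 = 2·5 + 2   →  a_4 = 2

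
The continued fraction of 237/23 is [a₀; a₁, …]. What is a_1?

3

237 = 10·23 + 7   →  a_0 = 10
23 = 3·7 + 2   →  a_1 = 3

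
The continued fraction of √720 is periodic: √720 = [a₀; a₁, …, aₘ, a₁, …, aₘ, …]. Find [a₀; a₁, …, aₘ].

a₀ = ⌊√720⌋ = 26.

[26; 1, 4, 1, 52]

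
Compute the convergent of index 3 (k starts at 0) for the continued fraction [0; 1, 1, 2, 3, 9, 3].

Using pₖ = aₖpₖ₋₁ + pₖ₋₂, qₖ = aₖqₖ₋₁ + qₖ₋₂ (with p₋₁=1, p₋₂=0, q₋₁=0, q₋₂=1):
  k=0: a=0, p=0, q=1
  k=1: a=1, p=1, q=1
  k=2: a=1, p=1, q=2
  k=3: a=2, p=3, q=5

3/5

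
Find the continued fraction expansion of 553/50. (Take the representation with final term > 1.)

553 = 11*50 + 3
50 = 16*3 + 2
3 = 1*2 + 1
2 = 2*1 + 0  (stop)
So 553/50 = [11; 16, 1, 2].

[11; 16, 1, 2]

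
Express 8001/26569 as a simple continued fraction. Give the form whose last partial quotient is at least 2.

[0; 3, 3, 8, 2, 7, 2, 9]

8001 = 0×26569 + 8001
26569 = 3×8001 + 2566
8001 = 3×2566 + 303
2566 = 8×303 + 142
303 = 2×142 + 19
142 = 7×19 + 9
19 = 2×9 + 1
9 = 9×1 + 0  (stop)
So 8001/26569 = [0; 3, 3, 8, 2, 7, 2, 9].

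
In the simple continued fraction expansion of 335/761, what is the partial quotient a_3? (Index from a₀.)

335 = 0·761 + 335   →  a_0 = 0
761 = 2·335 + 91   →  a_1 = 2
335 = 3·91 + 62   →  a_2 = 3
91 = 1·62 + 29   →  a_3 = 1

1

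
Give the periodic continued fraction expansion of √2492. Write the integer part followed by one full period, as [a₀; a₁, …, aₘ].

a₀ = ⌊√2492⌋ = 49.

[49; 1, 11, 2, 24, 2, 11, 1, 98]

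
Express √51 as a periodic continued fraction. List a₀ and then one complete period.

a₀ = ⌊√51⌋ = 7.
With m₀=0, d₀=1 and mₖ₊₁ = dₖaₖ − mₖ, dₖ₊₁ = (n − mₖ₊₁²)/dₖ, aₖ₊₁ = ⌊(a₀+mₖ₊₁)/dₖ₊₁⌋:
  k=1: m=7, d=2, a=7
  k=2: m=7, d=1, a=14
d=1 and a=2a₀=14 at k=2, so the next step gives (m, d) = (7, 2) again — its k=1 value — and the period has length 2.

[7; 7, 14]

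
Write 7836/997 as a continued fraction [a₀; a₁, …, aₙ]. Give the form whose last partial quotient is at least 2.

7836 = 7×997 + 857
997 = 1×857 + 140
857 = 6×140 + 17
140 = 8×17 + 4
17 = 4×4 + 1
4 = 4×1 + 0  (stop)
So 7836/997 = [7; 1, 6, 8, 4, 4].

[7; 1, 6, 8, 4, 4]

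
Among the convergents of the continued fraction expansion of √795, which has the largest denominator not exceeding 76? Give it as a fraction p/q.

√795 = [28; 5, 9, 5, 56, …] (period length 4).
Convergents:
  p_0/q_0 = 28/1
  p_1/q_1 = 141/5
  p_2/q_2 = 1297/46
  p_3/q_3 = 6626/235
q_2 = 46 ≤ 76 < 235 = q_3, so the answer is 1297/46.

1297/46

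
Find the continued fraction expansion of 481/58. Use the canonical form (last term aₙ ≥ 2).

481 = 8×58 + 17
58 = 3×17 + 7
17 = 2×7 + 3
7 = 2×3 + 1
3 = 3×1 + 0  (stop)
So 481/58 = [8; 3, 2, 2, 3].

[8; 3, 2, 2, 3]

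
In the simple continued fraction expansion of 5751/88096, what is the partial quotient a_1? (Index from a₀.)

5751 = 0·88096 + 5751   →  a_0 = 0
88096 = 15·5751 + 1831   →  a_1 = 15

15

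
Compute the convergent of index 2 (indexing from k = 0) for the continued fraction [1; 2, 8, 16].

Using pₖ = aₖpₖ₋₁ + pₖ₋₂, qₖ = aₖqₖ₋₁ + qₖ₋₂ (with p₋₁=1, p₋₂=0, q₋₁=0, q₋₂=1):
  k=0: a=1, p=1, q=1
  k=1: a=2, p=3, q=2
  k=2: a=8, p=25, q=17

25/17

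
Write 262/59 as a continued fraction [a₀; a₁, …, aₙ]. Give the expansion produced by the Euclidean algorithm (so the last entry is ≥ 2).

262 = 4*59 + 26
59 = 2*26 + 7
26 = 3*7 + 5
7 = 1*5 + 2
5 = 2*2 + 1
2 = 2*1 + 0  (stop)
So 262/59 = [4; 2, 3, 1, 2, 2].

[4; 2, 3, 1, 2, 2]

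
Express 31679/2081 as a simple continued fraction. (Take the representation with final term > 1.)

31679 = 15·2081 + 464
2081 = 4·464 + 225
464 = 2·225 + 14
225 = 16·14 + 1
14 = 14·1 + 0  (stop)
So 31679/2081 = [15; 4, 2, 16, 14].

[15; 4, 2, 16, 14]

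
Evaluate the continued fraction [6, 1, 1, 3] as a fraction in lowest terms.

46/7

Using pₖ = aₖpₖ₋₁ + pₖ₋₂ and qₖ = aₖqₖ₋₁ + qₖ₋₂:
  k=0: a=6, p=6, q=1
  k=1: a=1, p=7, q=1
  k=2: a=1, p=13, q=2
  k=3: a=3, p=46, q=7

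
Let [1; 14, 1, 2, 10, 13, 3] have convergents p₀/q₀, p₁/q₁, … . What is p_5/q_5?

6365/5959

Using pₖ = aₖpₖ₋₁ + pₖ₋₂, qₖ = aₖqₖ₋₁ + qₖ₋₂ (with p₋₁=1, p₋₂=0, q₋₁=0, q₋₂=1):
  k=0: a=1, p=1, q=1
  k=1: a=14, p=15, q=14
  k=2: a=1, p=16, q=15
  k=3: a=2, p=47, q=44
  k=4: a=10, p=486, q=455
  k=5: a=13, p=6365, q=5959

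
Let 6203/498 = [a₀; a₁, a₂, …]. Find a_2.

6203 = 12·498 + 227   →  a_0 = 12
498 = 2·227 + 44   →  a_1 = 2
227 = 5·44 + 7   →  a_2 = 5

5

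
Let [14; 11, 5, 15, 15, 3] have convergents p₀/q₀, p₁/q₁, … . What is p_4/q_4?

Using pₖ = aₖpₖ₋₁ + pₖ₋₂, qₖ = aₖqₖ₋₁ + qₖ₋₂ (with p₋₁=1, p₋₂=0, q₋₁=0, q₋₂=1):
  k=0: a=14, p=14, q=1
  k=1: a=11, p=155, q=11
  k=2: a=5, p=789, q=56
  k=3: a=15, p=11990, q=851
  k=4: a=15, p=180639, q=12821

180639/12821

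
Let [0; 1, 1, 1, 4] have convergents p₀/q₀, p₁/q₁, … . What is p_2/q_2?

1/2

Using pₖ = aₖpₖ₋₁ + pₖ₋₂, qₖ = aₖqₖ₋₁ + qₖ₋₂ (with p₋₁=1, p₋₂=0, q₋₁=0, q₋₂=1):
  k=0: a=0, p=0, q=1
  k=1: a=1, p=1, q=1
  k=2: a=1, p=1, q=2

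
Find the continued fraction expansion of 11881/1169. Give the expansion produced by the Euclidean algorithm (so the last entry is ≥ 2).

[10; 6, 8, 3, 3, 2]

11881 = 10·1169 + 191
1169 = 6·191 + 23
191 = 8·23 + 7
23 = 3·7 + 2
7 = 3·2 + 1
2 = 2·1 + 0  (stop)
So 11881/1169 = [10; 6, 8, 3, 3, 2].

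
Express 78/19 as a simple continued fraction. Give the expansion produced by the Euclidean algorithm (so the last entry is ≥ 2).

78 = 4·19 + 2
19 = 9·2 + 1
2 = 2·1 + 0  (stop)
So 78/19 = [4; 9, 2].

[4; 9, 2]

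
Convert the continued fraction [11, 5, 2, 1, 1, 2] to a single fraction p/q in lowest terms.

783/70

Using pₖ = aₖpₖ₋₁ + pₖ₋₂ and qₖ = aₖqₖ₋₁ + qₖ₋₂:
  k=0: a=11, p=11, q=1
  k=1: a=5, p=56, q=5
  k=2: a=2, p=123, q=11
  k=3: a=1, p=179, q=16
  k=4: a=1, p=302, q=27
  k=5: a=2, p=783, q=70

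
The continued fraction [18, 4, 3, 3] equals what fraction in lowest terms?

Fold from the inside: start with 3/1.
  3 + 1/3 = 10/3
  4 + 3/10 = 43/10
  18 + 10/43 = 784/43

784/43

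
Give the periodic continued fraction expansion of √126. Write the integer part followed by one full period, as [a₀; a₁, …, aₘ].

a₀ = ⌊√126⌋ = 11.
With m₀=0, d₀=1 and mₖ₊₁ = dₖaₖ − mₖ, dₖ₊₁ = (n − mₖ₊₁²)/dₖ, aₖ₊₁ = ⌊(a₀+mₖ₊₁)/dₖ₊₁⌋:
  k=1: m=11, d=5, a=4
  k=2: m=9, d=9, a=2
  k=3: m=9, d=5, a=4
  k=4: m=11, d=1, a=22
d=1 and a=2a₀=22 at k=4, so the next step gives (m, d) = (11, 5) again — its k=1 value — and the period has length 4.

[11; 4, 2, 4, 22]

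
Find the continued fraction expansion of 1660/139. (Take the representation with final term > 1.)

[11; 1, 16, 2, 1, 2]

1660 = 11·139 + 131
139 = 1·131 + 8
131 = 16·8 + 3
8 = 2·3 + 2
3 = 1·2 + 1
2 = 2·1 + 0  (stop)
So 1660/139 = [11; 1, 16, 2, 1, 2].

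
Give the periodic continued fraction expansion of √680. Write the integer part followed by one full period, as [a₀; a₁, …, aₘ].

[26; 13, 52]

a₀ = ⌊√680⌋ = 26.
With m₀=0, d₀=1 and mₖ₊₁ = dₖaₖ − mₖ, dₖ₊₁ = (n − mₖ₊₁²)/dₖ, aₖ₊₁ = ⌊(a₀+mₖ₊₁)/dₖ₊₁⌋:
  k=1: m=26, d=4, a=13
  k=2: m=26, d=1, a=52
d=1 and a=2a₀=52 at k=2, so the next step gives (m, d) = (26, 4) again — its k=1 value — and the period has length 2.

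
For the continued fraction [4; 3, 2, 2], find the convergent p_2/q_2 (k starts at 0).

Using pₖ = aₖpₖ₋₁ + pₖ₋₂, qₖ = aₖqₖ₋₁ + qₖ₋₂ (with p₋₁=1, p₋₂=0, q₋₁=0, q₋₂=1):
  k=0: a=4, p=4, q=1
  k=1: a=3, p=13, q=3
  k=2: a=2, p=30, q=7

30/7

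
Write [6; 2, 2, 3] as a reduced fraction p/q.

Using pₖ = aₖpₖ₋₁ + pₖ₋₂ and qₖ = aₖqₖ₋₁ + qₖ₋₂:
  k=0: a=6, p=6, q=1
  k=1: a=2, p=13, q=2
  k=2: a=2, p=32, q=5
  k=3: a=3, p=109, q=17

109/17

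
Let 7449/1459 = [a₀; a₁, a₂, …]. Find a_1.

9

7449 = 5·1459 + 154   →  a_0 = 5
1459 = 9·154 + 73   →  a_1 = 9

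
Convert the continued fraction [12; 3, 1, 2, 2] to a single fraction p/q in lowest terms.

Using pₖ = aₖpₖ₋₁ + pₖ₋₂ and qₖ = aₖqₖ₋₁ + qₖ₋₂:
  k=0: a=12, p=12, q=1
  k=1: a=3, p=37, q=3
  k=2: a=1, p=49, q=4
  k=3: a=2, p=135, q=11
  k=4: a=2, p=319, q=26

319/26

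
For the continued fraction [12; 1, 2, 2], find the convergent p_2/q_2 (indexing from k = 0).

38/3

Using pₖ = aₖpₖ₋₁ + pₖ₋₂, qₖ = aₖqₖ₋₁ + qₖ₋₂ (with p₋₁=1, p₋₂=0, q₋₁=0, q₋₂=1):
  k=0: a=12, p=12, q=1
  k=1: a=1, p=13, q=1
  k=2: a=2, p=38, q=3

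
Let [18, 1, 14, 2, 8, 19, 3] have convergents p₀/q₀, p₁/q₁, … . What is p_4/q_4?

Using pₖ = aₖpₖ₋₁ + pₖ₋₂, qₖ = aₖqₖ₋₁ + qₖ₋₂ (with p₋₁=1, p₋₂=0, q₋₁=0, q₋₂=1):
  k=0: a=18, p=18, q=1
  k=1: a=1, p=19, q=1
  k=2: a=14, p=284, q=15
  k=3: a=2, p=587, q=31
  k=4: a=8, p=4980, q=263

4980/263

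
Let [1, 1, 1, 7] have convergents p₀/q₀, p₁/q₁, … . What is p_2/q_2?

3/2

Using pₖ = aₖpₖ₋₁ + pₖ₋₂, qₖ = aₖqₖ₋₁ + qₖ₋₂ (with p₋₁=1, p₋₂=0, q₋₁=0, q₋₂=1):
  k=0: a=1, p=1, q=1
  k=1: a=1, p=2, q=1
  k=2: a=1, p=3, q=2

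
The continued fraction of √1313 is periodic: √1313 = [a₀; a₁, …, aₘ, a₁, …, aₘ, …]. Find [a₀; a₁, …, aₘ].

[36; 4, 4, 72]

a₀ = ⌊√1313⌋ = 36.
With m₀=0, d₀=1 and mₖ₊₁ = dₖaₖ − mₖ, dₖ₊₁ = (n − mₖ₊₁²)/dₖ, aₖ₊₁ = ⌊(a₀+mₖ₊₁)/dₖ₊₁⌋:
  k=1: m=36, d=17, a=4
  k=2: m=32, d=17, a=4
  k=3: m=36, d=1, a=72
d=1 and a=2a₀=72 at k=3, so the next step gives (m, d) = (36, 17) again — its k=1 value — and the period has length 3.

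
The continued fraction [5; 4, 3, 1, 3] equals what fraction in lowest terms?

335/64

Fold from the inside: start with 3/1.
  1 + 1/3 = 4/3
  3 + 3/4 = 15/4
  4 + 4/15 = 64/15
  5 + 15/64 = 335/64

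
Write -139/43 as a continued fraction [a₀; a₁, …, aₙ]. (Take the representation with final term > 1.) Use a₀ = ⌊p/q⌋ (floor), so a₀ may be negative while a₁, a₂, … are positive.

[-4; 1, 3, 3, 3]

-139 = -4·43 + 33
43 = 1·33 + 10
33 = 3·10 + 3
10 = 3·3 + 1
3 = 3·1 + 0  (stop)
So -139/43 = [-4; 1, 3, 3, 3].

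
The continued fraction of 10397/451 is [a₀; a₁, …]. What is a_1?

18

10397 = 23·451 + 24   →  a_0 = 23
451 = 18·24 + 19   →  a_1 = 18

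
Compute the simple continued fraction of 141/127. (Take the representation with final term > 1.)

[1; 9, 14]

141 = 1×127 + 14
127 = 9×14 + 1
14 = 14×1 + 0  (stop)
So 141/127 = [1; 9, 14].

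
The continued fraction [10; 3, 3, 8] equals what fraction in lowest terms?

855/83

Fold from the inside: start with 8/1.
  3 + 1/8 = 25/8
  3 + 8/25 = 83/25
  10 + 25/83 = 855/83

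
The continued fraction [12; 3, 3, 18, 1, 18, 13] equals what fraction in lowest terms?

Using pₖ = aₖpₖ₋₁ + pₖ₋₂ and qₖ = aₖqₖ₋₁ + qₖ₋₂:
  k=0: a=12, p=12, q=1
  k=1: a=3, p=37, q=3
  k=2: a=3, p=123, q=10
  k=3: a=18, p=2251, q=183
  k=4: a=1, p=2374, q=193
  k=5: a=18, p=44983, q=3657
  k=6: a=13, p=587153, q=47734

587153/47734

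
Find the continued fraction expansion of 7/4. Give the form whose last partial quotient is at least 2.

[1; 1, 3]

7 = 1*4 + 3
4 = 1*3 + 1
3 = 3*1 + 0  (stop)
So 7/4 = [1; 1, 3].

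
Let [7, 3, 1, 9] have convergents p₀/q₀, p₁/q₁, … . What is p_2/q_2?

Using pₖ = aₖpₖ₋₁ + pₖ₋₂, qₖ = aₖqₖ₋₁ + qₖ₋₂ (with p₋₁=1, p₋₂=0, q₋₁=0, q₋₂=1):
  k=0: a=7, p=7, q=1
  k=1: a=3, p=22, q=3
  k=2: a=1, p=29, q=4

29/4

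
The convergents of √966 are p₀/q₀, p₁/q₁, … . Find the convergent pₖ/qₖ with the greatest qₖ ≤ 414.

√966 = [31; 12, 2, 2, 2, 12, 62, …] (period length 6).
Convergents:
  p_0/q_0 = 31/1
  p_1/q_1 = 373/12
  p_2/q_2 = 777/25
  p_3/q_3 = 1927/62
  p_4/q_4 = 4631/149
  p_5/q_5 = 57499/1850
q_4 = 149 ≤ 414 < 1850 = q_5, so the answer is 4631/149.

4631/149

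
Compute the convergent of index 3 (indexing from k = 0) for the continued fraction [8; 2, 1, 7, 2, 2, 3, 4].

192/23

Using pₖ = aₖpₖ₋₁ + pₖ₋₂, qₖ = aₖqₖ₋₁ + qₖ₋₂ (with p₋₁=1, p₋₂=0, q₋₁=0, q₋₂=1):
  k=0: a=8, p=8, q=1
  k=1: a=2, p=17, q=2
  k=2: a=1, p=25, q=3
  k=3: a=7, p=192, q=23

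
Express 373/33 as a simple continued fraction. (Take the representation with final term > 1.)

[11; 3, 3, 3]

373 = 11*33 + 10
33 = 3*10 + 3
10 = 3*3 + 1
3 = 3*1 + 0  (stop)
So 373/33 = [11; 3, 3, 3].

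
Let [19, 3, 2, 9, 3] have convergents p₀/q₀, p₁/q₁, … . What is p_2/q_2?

Using pₖ = aₖpₖ₋₁ + pₖ₋₂, qₖ = aₖqₖ₋₁ + qₖ₋₂ (with p₋₁=1, p₋₂=0, q₋₁=0, q₋₂=1):
  k=0: a=19, p=19, q=1
  k=1: a=3, p=58, q=3
  k=2: a=2, p=135, q=7

135/7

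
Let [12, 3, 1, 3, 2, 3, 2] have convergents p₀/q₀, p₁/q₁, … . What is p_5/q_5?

1435/117

Using pₖ = aₖpₖ₋₁ + pₖ₋₂, qₖ = aₖqₖ₋₁ + qₖ₋₂ (with p₋₁=1, p₋₂=0, q₋₁=0, q₋₂=1):
  k=0: a=12, p=12, q=1
  k=1: a=3, p=37, q=3
  k=2: a=1, p=49, q=4
  k=3: a=3, p=184, q=15
  k=4: a=2, p=417, q=34
  k=5: a=3, p=1435, q=117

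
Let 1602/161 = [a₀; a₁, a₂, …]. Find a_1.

1602 = 9·161 + 153   →  a_0 = 9
161 = 1·153 + 8   →  a_1 = 1

1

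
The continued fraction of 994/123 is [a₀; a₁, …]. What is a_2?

3

994 = 8·123 + 10   →  a_0 = 8
123 = 12·10 + 3   →  a_1 = 12
10 = 3·3 + 1   →  a_2 = 3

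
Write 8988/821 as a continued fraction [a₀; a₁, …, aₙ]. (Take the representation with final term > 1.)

8988 = 10*821 + 778
821 = 1*778 + 43
778 = 18*43 + 4
43 = 10*4 + 3
4 = 1*3 + 1
3 = 3*1 + 0  (stop)
So 8988/821 = [10; 1, 18, 10, 1, 3].

[10; 1, 18, 10, 1, 3]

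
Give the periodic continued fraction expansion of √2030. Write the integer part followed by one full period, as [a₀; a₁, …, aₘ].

[45; 18, 90]

a₀ = ⌊√2030⌋ = 45.
With m₀=0, d₀=1 and mₖ₊₁ = dₖaₖ − mₖ, dₖ₊₁ = (n − mₖ₊₁²)/dₖ, aₖ₊₁ = ⌊(a₀+mₖ₊₁)/dₖ₊₁⌋:
  k=1: m=45, d=5, a=18
  k=2: m=45, d=1, a=90
d=1 and a=2a₀=90 at k=2, so the next step gives (m, d) = (45, 5) again — its k=1 value — and the period has length 2.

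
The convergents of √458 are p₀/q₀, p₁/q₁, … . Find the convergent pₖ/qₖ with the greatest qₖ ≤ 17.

√458 = [21; 2, 2, 42, …] (period length 3).
Convergents:
  p_0/q_0 = 21/1
  p_1/q_1 = 43/2
  p_2/q_2 = 107/5
  p_3/q_3 = 4537/212
q_2 = 5 ≤ 17 < 212 = q_3, so the answer is 107/5.

107/5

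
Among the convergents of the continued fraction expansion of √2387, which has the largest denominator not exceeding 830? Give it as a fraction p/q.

33467/685

√2387 = [48; 1, 5, 1, 96, …] (period length 4).
Convergents:
  p_0/q_0 = 48/1
  p_1/q_1 = 49/1
  p_2/q_2 = 293/6
  p_3/q_3 = 342/7
  p_4/q_4 = 33125/678
  p_5/q_5 = 33467/685
  p_6/q_6 = 200460/4103
q_5 = 685 ≤ 830 < 4103 = q_6, so the answer is 33467/685.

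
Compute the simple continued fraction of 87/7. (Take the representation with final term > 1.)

87 = 12*7 + 3
7 = 2*3 + 1
3 = 3*1 + 0  (stop)
So 87/7 = [12; 2, 3].

[12; 2, 3]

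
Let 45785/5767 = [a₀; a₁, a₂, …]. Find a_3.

2

45785 = 7·5767 + 5416   →  a_0 = 7
5767 = 1·5416 + 351   →  a_1 = 1
5416 = 15·351 + 151   →  a_2 = 15
351 = 2·151 + 49   →  a_3 = 2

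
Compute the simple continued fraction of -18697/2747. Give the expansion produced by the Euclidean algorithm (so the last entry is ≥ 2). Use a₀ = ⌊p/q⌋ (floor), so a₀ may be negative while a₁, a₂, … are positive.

[-7; 5, 6, 8, 1, 2, 3]

-18697 = -7·2747 + 532
2747 = 5·532 + 87
532 = 6·87 + 10
87 = 8·10 + 7
10 = 1·7 + 3
7 = 2·3 + 1
3 = 3·1 + 0  (stop)
So -18697/2747 = [-7; 5, 6, 8, 1, 2, 3].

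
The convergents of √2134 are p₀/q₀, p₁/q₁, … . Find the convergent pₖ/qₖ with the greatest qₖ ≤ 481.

√2134 = [46; 5, 8, 5, 92, …] (period length 4).
Convergents:
  p_0/q_0 = 46/1
  p_1/q_1 = 231/5
  p_2/q_2 = 1894/41
  p_3/q_3 = 9701/210
  p_4/q_4 = 894386/19361
q_3 = 210 ≤ 481 < 19361 = q_4, so the answer is 9701/210.

9701/210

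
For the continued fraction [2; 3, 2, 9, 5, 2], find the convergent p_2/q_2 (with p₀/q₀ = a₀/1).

16/7

Using pₖ = aₖpₖ₋₁ + pₖ₋₂, qₖ = aₖqₖ₋₁ + qₖ₋₂ (with p₋₁=1, p₋₂=0, q₋₁=0, q₋₂=1):
  k=0: a=2, p=2, q=1
  k=1: a=3, p=7, q=3
  k=2: a=2, p=16, q=7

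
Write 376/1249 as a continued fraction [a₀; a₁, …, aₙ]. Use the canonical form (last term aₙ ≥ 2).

[0; 3, 3, 9, 3, 4]

376 = 0×1249 + 376
1249 = 3×376 + 121
376 = 3×121 + 13
121 = 9×13 + 4
13 = 3×4 + 1
4 = 4×1 + 0  (stop)
So 376/1249 = [0; 3, 3, 9, 3, 4].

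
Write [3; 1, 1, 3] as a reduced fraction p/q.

Fold from the inside: start with 3/1.
  1 + 1/3 = 4/3
  1 + 3/4 = 7/4
  3 + 4/7 = 25/7

25/7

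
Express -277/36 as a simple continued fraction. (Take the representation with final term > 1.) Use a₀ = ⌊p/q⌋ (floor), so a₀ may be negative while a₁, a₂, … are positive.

[-8; 3, 3, 1, 2]

-277 = -8×36 + 11
36 = 3×11 + 3
11 = 3×3 + 2
3 = 1×2 + 1
2 = 2×1 + 0  (stop)
So -277/36 = [-8; 3, 3, 1, 2].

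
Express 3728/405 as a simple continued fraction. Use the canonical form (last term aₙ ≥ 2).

3728 = 9*405 + 83
405 = 4*83 + 73
83 = 1*73 + 10
73 = 7*10 + 3
10 = 3*3 + 1
3 = 3*1 + 0  (stop)
So 3728/405 = [9; 4, 1, 7, 3, 3].

[9; 4, 1, 7, 3, 3]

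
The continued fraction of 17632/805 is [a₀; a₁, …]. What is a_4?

17632 = 21·805 + 727   →  a_0 = 21
805 = 1·727 + 78   →  a_1 = 1
727 = 9·78 + 25   →  a_2 = 9
78 = 3·25 + 3   →  a_3 = 3
25 = 8·3 + 1   →  a_4 = 8

8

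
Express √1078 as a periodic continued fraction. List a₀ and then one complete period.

a₀ = ⌊√1078⌋ = 32.
With m₀=0, d₀=1 and mₖ₊₁ = dₖaₖ − mₖ, dₖ₊₁ = (n − mₖ₊₁²)/dₖ, aₖ₊₁ = ⌊(a₀+mₖ₊₁)/dₖ₊₁⌋:
  k=1: m=32, d=54, a=1
  k=2: m=22, d=11, a=4
  k=3: m=22, d=54, a=1
  k=4: m=32, d=1, a=64
d=1 and a=2a₀=64 at k=4, so the next step gives (m, d) = (32, 54) again — its k=1 value — and the period has length 4.

[32; 1, 4, 1, 64]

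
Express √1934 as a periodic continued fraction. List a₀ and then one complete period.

[43; 1, 42, 1, 86]

a₀ = ⌊√1934⌋ = 43.
With m₀=0, d₀=1 and mₖ₊₁ = dₖaₖ − mₖ, dₖ₊₁ = (n − mₖ₊₁²)/dₖ, aₖ₊₁ = ⌊(a₀+mₖ₊₁)/dₖ₊₁⌋:
  k=1: m=43, d=85, a=1
  k=2: m=42, d=2, a=42
  k=3: m=42, d=85, a=1
  k=4: m=43, d=1, a=86
d=1 and a=2a₀=86 at k=4, so the next step gives (m, d) = (43, 85) again — its k=1 value — and the period has length 4.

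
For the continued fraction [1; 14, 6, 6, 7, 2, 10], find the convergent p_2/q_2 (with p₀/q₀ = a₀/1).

91/85

Using pₖ = aₖpₖ₋₁ + pₖ₋₂, qₖ = aₖqₖ₋₁ + qₖ₋₂ (with p₋₁=1, p₋₂=0, q₋₁=0, q₋₂=1):
  k=0: a=1, p=1, q=1
  k=1: a=14, p=15, q=14
  k=2: a=6, p=91, q=85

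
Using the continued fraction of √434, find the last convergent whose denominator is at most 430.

√434 = [20; 1, 4, 1, 40, …] (period length 4).
Convergents:
  p_0/q_0 = 20/1
  p_1/q_1 = 21/1
  p_2/q_2 = 104/5
  p_3/q_3 = 125/6
  p_4/q_4 = 5104/245
  p_5/q_5 = 5229/251
  p_6/q_6 = 26020/1249
q_5 = 251 ≤ 430 < 1249 = q_6, so the answer is 5229/251.

5229/251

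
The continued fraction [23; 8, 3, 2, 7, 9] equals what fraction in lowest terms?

91026/3937

Using pₖ = aₖpₖ₋₁ + pₖ₋₂ and qₖ = aₖqₖ₋₁ + qₖ₋₂:
  k=0: a=23, p=23, q=1
  k=1: a=8, p=185, q=8
  k=2: a=3, p=578, q=25
  k=3: a=2, p=1341, q=58
  k=4: a=7, p=9965, q=431
  k=5: a=9, p=91026, q=3937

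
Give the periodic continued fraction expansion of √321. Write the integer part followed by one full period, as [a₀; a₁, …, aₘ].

[17; 1, 10, 1, 34]

a₀ = ⌊√321⌋ = 17.
With m₀=0, d₀=1 and mₖ₊₁ = dₖaₖ − mₖ, dₖ₊₁ = (n − mₖ₊₁²)/dₖ, aₖ₊₁ = ⌊(a₀+mₖ₊₁)/dₖ₊₁⌋:
  k=1: m=17, d=32, a=1
  k=2: m=15, d=3, a=10
  k=3: m=15, d=32, a=1
  k=4: m=17, d=1, a=34
d=1 and a=2a₀=34 at k=4, so the next step gives (m, d) = (17, 32) again — its k=1 value — and the period has length 4.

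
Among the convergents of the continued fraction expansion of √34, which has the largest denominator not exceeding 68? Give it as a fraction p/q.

379/65

√34 = [5; 1, 4, 1, 10, …] (period length 4).
Convergents:
  p_0/q_0 = 5/1
  p_1/q_1 = 6/1
  p_2/q_2 = 29/5
  p_3/q_3 = 35/6
  p_4/q_4 = 379/65
  p_5/q_5 = 414/71
q_4 = 65 ≤ 68 < 71 = q_5, so the answer is 379/65.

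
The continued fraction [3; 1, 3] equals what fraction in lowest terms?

15/4

Using pₖ = aₖpₖ₋₁ + pₖ₋₂ and qₖ = aₖqₖ₋₁ + qₖ₋₂:
  k=0: a=3, p=3, q=1
  k=1: a=1, p=4, q=1
  k=2: a=3, p=15, q=4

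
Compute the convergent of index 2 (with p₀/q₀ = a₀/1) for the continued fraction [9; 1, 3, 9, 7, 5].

Using pₖ = aₖpₖ₋₁ + pₖ₋₂, qₖ = aₖqₖ₋₁ + qₖ₋₂ (with p₋₁=1, p₋₂=0, q₋₁=0, q₋₂=1):
  k=0: a=9, p=9, q=1
  k=1: a=1, p=10, q=1
  k=2: a=3, p=39, q=4

39/4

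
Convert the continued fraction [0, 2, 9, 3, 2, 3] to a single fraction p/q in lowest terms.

Fold from the inside: start with 3/1.
  2 + 1/3 = 7/3
  3 + 3/7 = 24/7
  9 + 7/24 = 223/24
  2 + 24/223 = 470/223
  0 + 223/470 = 223/470

223/470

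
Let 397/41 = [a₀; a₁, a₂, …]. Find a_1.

1

397 = 9·41 + 28   →  a_0 = 9
41 = 1·28 + 13   →  a_1 = 1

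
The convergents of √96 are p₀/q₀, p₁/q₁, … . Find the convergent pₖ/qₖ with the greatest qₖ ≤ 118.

√96 = [9; 1, 3, 1, 18, …] (period length 4).
Convergents:
  p_0/q_0 = 9/1
  p_1/q_1 = 10/1
  p_2/q_2 = 39/4
  p_3/q_3 = 49/5
  p_4/q_4 = 921/94
  p_5/q_5 = 970/99
  p_6/q_6 = 3831/391
q_5 = 99 ≤ 118 < 391 = q_6, so the answer is 970/99.

970/99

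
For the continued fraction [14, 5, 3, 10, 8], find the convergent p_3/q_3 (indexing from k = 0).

2341/165

Using pₖ = aₖpₖ₋₁ + pₖ₋₂, qₖ = aₖqₖ₋₁ + qₖ₋₂ (with p₋₁=1, p₋₂=0, q₋₁=0, q₋₂=1):
  k=0: a=14, p=14, q=1
  k=1: a=5, p=71, q=5
  k=2: a=3, p=227, q=16
  k=3: a=10, p=2341, q=165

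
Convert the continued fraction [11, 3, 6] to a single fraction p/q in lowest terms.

215/19

Using pₖ = aₖpₖ₋₁ + pₖ₋₂ and qₖ = aₖqₖ₋₁ + qₖ₋₂:
  k=0: a=11, p=11, q=1
  k=1: a=3, p=34, q=3
  k=2: a=6, p=215, q=19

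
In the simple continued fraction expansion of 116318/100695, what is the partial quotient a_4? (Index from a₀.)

14

116318 = 1·100695 + 15623   →  a_0 = 1
100695 = 6·15623 + 6957   →  a_1 = 6
15623 = 2·6957 + 1709   →  a_2 = 2
6957 = 4·1709 + 121   →  a_3 = 4
1709 = 14·121 + 15   →  a_4 = 14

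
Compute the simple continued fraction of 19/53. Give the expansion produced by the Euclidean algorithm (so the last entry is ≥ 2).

19 = 0×53 + 19
53 = 2×19 + 15
19 = 1×15 + 4
15 = 3×4 + 3
4 = 1×3 + 1
3 = 3×1 + 0  (stop)
So 19/53 = [0; 2, 1, 3, 1, 3].

[0; 2, 1, 3, 1, 3]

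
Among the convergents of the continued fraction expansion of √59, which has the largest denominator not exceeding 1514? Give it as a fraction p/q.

8311/1082

√59 = [7; 1, 2, 7, 2, 1, 14, …] (period length 6).
Convergents:
  p_0/q_0 = 7/1
  p_1/q_1 = 8/1
  p_2/q_2 = 23/3
  p_3/q_3 = 169/22
  p_4/q_4 = 361/47
  p_5/q_5 = 530/69
  p_6/q_6 = 7781/1013
  p_7/q_7 = 8311/1082
  p_8/q_8 = 24403/3177
q_7 = 1082 ≤ 1514 < 3177 = q_8, so the answer is 8311/1082.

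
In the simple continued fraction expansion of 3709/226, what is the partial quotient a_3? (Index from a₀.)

3709 = 16·226 + 93   →  a_0 = 16
226 = 2·93 + 40   →  a_1 = 2
93 = 2·40 + 13   →  a_2 = 2
40 = 3·13 + 1   →  a_3 = 3

3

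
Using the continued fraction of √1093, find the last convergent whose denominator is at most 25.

√1093 = [33; 16, 1, 1, 16, 66, …] (period length 5).
Convergents:
  p_0/q_0 = 33/1
  p_1/q_1 = 529/16
  p_2/q_2 = 562/17
  p_3/q_3 = 1091/33
q_2 = 17 ≤ 25 < 33 = q_3, so the answer is 562/17.

562/17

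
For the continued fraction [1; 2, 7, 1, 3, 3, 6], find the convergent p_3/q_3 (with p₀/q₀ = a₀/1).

25/17

Using pₖ = aₖpₖ₋₁ + pₖ₋₂, qₖ = aₖqₖ₋₁ + qₖ₋₂ (with p₋₁=1, p₋₂=0, q₋₁=0, q₋₂=1):
  k=0: a=1, p=1, q=1
  k=1: a=2, p=3, q=2
  k=2: a=7, p=22, q=15
  k=3: a=1, p=25, q=17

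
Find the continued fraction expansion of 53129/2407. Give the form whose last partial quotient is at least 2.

53129 = 22·2407 + 175
2407 = 13·175 + 132
175 = 1·132 + 43
132 = 3·43 + 3
43 = 14·3 + 1
3 = 3·1 + 0  (stop)
So 53129/2407 = [22; 13, 1, 3, 14, 3].

[22; 13, 1, 3, 14, 3]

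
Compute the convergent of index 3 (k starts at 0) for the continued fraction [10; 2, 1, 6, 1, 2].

207/20

Using pₖ = aₖpₖ₋₁ + pₖ₋₂, qₖ = aₖqₖ₋₁ + qₖ₋₂ (with p₋₁=1, p₋₂=0, q₋₁=0, q₋₂=1):
  k=0: a=10, p=10, q=1
  k=1: a=2, p=21, q=2
  k=2: a=1, p=31, q=3
  k=3: a=6, p=207, q=20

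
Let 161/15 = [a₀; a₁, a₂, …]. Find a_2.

2

161 = 10·15 + 11   →  a_0 = 10
15 = 1·11 + 4   →  a_1 = 1
11 = 2·4 + 3   →  a_2 = 2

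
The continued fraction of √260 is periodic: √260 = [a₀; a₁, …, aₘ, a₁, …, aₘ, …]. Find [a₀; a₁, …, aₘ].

[16; 8, 32]

a₀ = ⌊√260⌋ = 16.
With m₀=0, d₀=1 and mₖ₊₁ = dₖaₖ − mₖ, dₖ₊₁ = (n − mₖ₊₁²)/dₖ, aₖ₊₁ = ⌊(a₀+mₖ₊₁)/dₖ₊₁⌋:
  k=1: m=16, d=4, a=8
  k=2: m=16, d=1, a=32
d=1 and a=2a₀=32 at k=2, so the next step gives (m, d) = (16, 4) again — its k=1 value — and the period has length 2.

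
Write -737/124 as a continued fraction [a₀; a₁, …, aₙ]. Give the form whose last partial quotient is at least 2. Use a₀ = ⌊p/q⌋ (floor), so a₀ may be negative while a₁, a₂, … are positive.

[-6; 17, 1, 2, 2]

-737 = -6×124 + 7
124 = 17×7 + 5
7 = 1×5 + 2
5 = 2×2 + 1
2 = 2×1 + 0  (stop)
So -737/124 = [-6; 17, 1, 2, 2].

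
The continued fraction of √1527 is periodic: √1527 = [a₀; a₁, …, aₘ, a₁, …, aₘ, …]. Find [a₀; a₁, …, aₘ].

[39; 13, 78]

a₀ = ⌊√1527⌋ = 39.
With m₀=0, d₀=1 and mₖ₊₁ = dₖaₖ − mₖ, dₖ₊₁ = (n − mₖ₊₁²)/dₖ, aₖ₊₁ = ⌊(a₀+mₖ₊₁)/dₖ₊₁⌋:
  k=1: m=39, d=6, a=13
  k=2: m=39, d=1, a=78
d=1 and a=2a₀=78 at k=2, so the next step gives (m, d) = (39, 6) again — its k=1 value — and the period has length 2.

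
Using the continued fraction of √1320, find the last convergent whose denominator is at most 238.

7884/217

√1320 = [36; 3, 72, …] (period length 2).
Convergents:
  p_0/q_0 = 36/1
  p_1/q_1 = 109/3
  p_2/q_2 = 7884/217
  p_3/q_3 = 23761/654
q_2 = 217 ≤ 238 < 654 = q_3, so the answer is 7884/217.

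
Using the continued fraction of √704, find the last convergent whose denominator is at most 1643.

√704 = [26; 1, 1, 7, 13, 7, 1, 1, 52, …] (period length 8).
Convergents:
  p_0/q_0 = 26/1
  p_1/q_1 = 27/1
  p_2/q_2 = 53/2
  p_3/q_3 = 398/15
  p_4/q_4 = 5227/197
  p_5/q_5 = 36987/1394
  p_6/q_6 = 42214/1591
  p_7/q_7 = 79201/2985
q_6 = 1591 ≤ 1643 < 2985 = q_7, so the answer is 42214/1591.

42214/1591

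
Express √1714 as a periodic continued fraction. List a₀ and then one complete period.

[41; 2, 2, 82]

a₀ = ⌊√1714⌋ = 41.
With m₀=0, d₀=1 and mₖ₊₁ = dₖaₖ − mₖ, dₖ₊₁ = (n − mₖ₊₁²)/dₖ, aₖ₊₁ = ⌊(a₀+mₖ₊₁)/dₖ₊₁⌋:
  k=1: m=41, d=33, a=2
  k=2: m=25, d=33, a=2
  k=3: m=41, d=1, a=82
d=1 and a=2a₀=82 at k=3, so the next step gives (m, d) = (41, 33) again — its k=1 value — and the period has length 3.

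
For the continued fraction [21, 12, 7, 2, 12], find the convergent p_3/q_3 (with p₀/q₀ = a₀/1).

Using pₖ = aₖpₖ₋₁ + pₖ₋₂, qₖ = aₖqₖ₋₁ + qₖ₋₂ (with p₋₁=1, p₋₂=0, q₋₁=0, q₋₂=1):
  k=0: a=21, p=21, q=1
  k=1: a=12, p=253, q=12
  k=2: a=7, p=1792, q=85
  k=3: a=2, p=3837, q=182

3837/182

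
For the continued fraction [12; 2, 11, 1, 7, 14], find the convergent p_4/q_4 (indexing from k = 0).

2471/198

Using pₖ = aₖpₖ₋₁ + pₖ₋₂, qₖ = aₖqₖ₋₁ + qₖ₋₂ (with p₋₁=1, p₋₂=0, q₋₁=0, q₋₂=1):
  k=0: a=12, p=12, q=1
  k=1: a=2, p=25, q=2
  k=2: a=11, p=287, q=23
  k=3: a=1, p=312, q=25
  k=4: a=7, p=2471, q=198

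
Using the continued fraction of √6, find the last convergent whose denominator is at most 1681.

2158/881

√6 = [2; 2, 4, …] (period length 2).
Convergents:
  p_0/q_0 = 2/1
  p_1/q_1 = 5/2
  p_2/q_2 = 22/9
  p_3/q_3 = 49/20
  p_4/q_4 = 218/89
  p_5/q_5 = 485/198
  p_6/q_6 = 2158/881
  p_7/q_7 = 4801/1960
q_6 = 881 ≤ 1681 < 1960 = q_7, so the answer is 2158/881.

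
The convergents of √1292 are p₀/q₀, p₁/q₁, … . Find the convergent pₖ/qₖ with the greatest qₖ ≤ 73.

√1292 = [35; 1, 16, 1, 70, …] (period length 4).
Convergents:
  p_0/q_0 = 35/1
  p_1/q_1 = 36/1
  p_2/q_2 = 611/17
  p_3/q_3 = 647/18
  p_4/q_4 = 45901/1277
q_3 = 18 ≤ 73 < 1277 = q_4, so the answer is 647/18.

647/18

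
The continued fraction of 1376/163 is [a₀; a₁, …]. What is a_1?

2

1376 = 8·163 + 72   →  a_0 = 8
163 = 2·72 + 19   →  a_1 = 2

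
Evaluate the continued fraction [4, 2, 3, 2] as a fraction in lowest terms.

71/16

Using pₖ = aₖpₖ₋₁ + pₖ₋₂ and qₖ = aₖqₖ₋₁ + qₖ₋₂:
  k=0: a=4, p=4, q=1
  k=1: a=2, p=9, q=2
  k=2: a=3, p=31, q=7
  k=3: a=2, p=71, q=16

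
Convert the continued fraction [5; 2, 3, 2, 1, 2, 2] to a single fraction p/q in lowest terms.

799/147

Using pₖ = aₖpₖ₋₁ + pₖ₋₂ and qₖ = aₖqₖ₋₁ + qₖ₋₂:
  k=0: a=5, p=5, q=1
  k=1: a=2, p=11, q=2
  k=2: a=3, p=38, q=7
  k=3: a=2, p=87, q=16
  k=4: a=1, p=125, q=23
  k=5: a=2, p=337, q=62
  k=6: a=2, p=799, q=147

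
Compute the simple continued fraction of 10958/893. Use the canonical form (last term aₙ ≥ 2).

10958 = 12·893 + 242
893 = 3·242 + 167
242 = 1·167 + 75
167 = 2·75 + 17
75 = 4·17 + 7
17 = 2·7 + 3
7 = 2·3 + 1
3 = 3·1 + 0  (stop)
So 10958/893 = [12; 3, 1, 2, 4, 2, 2, 3].

[12; 3, 1, 2, 4, 2, 2, 3]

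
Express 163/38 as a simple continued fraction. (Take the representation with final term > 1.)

[4; 3, 2, 5]

163 = 4×38 + 11
38 = 3×11 + 5
11 = 2×5 + 1
5 = 5×1 + 0  (stop)
So 163/38 = [4; 3, 2, 5].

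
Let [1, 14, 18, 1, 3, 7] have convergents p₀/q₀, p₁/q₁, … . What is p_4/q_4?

1129/1054

Using pₖ = aₖpₖ₋₁ + pₖ₋₂, qₖ = aₖqₖ₋₁ + qₖ₋₂ (with p₋₁=1, p₋₂=0, q₋₁=0, q₋₂=1):
  k=0: a=1, p=1, q=1
  k=1: a=14, p=15, q=14
  k=2: a=18, p=271, q=253
  k=3: a=1, p=286, q=267
  k=4: a=3, p=1129, q=1054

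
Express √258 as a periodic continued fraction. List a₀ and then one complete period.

a₀ = ⌊√258⌋ = 16.

[16; 16, 32]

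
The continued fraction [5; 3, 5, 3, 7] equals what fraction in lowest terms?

Fold from the inside: start with 7/1.
  3 + 1/7 = 22/7
  5 + 7/22 = 117/22
  3 + 22/117 = 373/117
  5 + 117/373 = 1982/373

1982/373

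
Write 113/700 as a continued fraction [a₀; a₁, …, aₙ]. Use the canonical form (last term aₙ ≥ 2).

113 = 0·700 + 113
700 = 6·113 + 22
113 = 5·22 + 3
22 = 7·3 + 1
3 = 3·1 + 0  (stop)
So 113/700 = [0; 6, 5, 7, 3].

[0; 6, 5, 7, 3]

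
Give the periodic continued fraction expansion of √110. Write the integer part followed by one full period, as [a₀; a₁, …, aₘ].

[10; 2, 20]

a₀ = ⌊√110⌋ = 10.
With m₀=0, d₀=1 and mₖ₊₁ = dₖaₖ − mₖ, dₖ₊₁ = (n − mₖ₊₁²)/dₖ, aₖ₊₁ = ⌊(a₀+mₖ₊₁)/dₖ₊₁⌋:
  k=1: m=10, d=10, a=2
  k=2: m=10, d=1, a=20
d=1 and a=2a₀=20 at k=2, so the next step gives (m, d) = (10, 10) again — its k=1 value — and the period has length 2.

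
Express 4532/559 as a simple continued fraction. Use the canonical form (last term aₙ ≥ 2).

[8; 9, 3, 6, 3]

4532 = 8*559 + 60
559 = 9*60 + 19
60 = 3*19 + 3
19 = 6*3 + 1
3 = 3*1 + 0  (stop)
So 4532/559 = [8; 9, 3, 6, 3].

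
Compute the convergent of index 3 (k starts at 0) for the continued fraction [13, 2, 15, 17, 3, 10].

Using pₖ = aₖpₖ₋₁ + pₖ₋₂, qₖ = aₖqₖ₋₁ + qₖ₋₂ (with p₋₁=1, p₋₂=0, q₋₁=0, q₋₂=1):
  k=0: a=13, p=13, q=1
  k=1: a=2, p=27, q=2
  k=2: a=15, p=418, q=31
  k=3: a=17, p=7133, q=529

7133/529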